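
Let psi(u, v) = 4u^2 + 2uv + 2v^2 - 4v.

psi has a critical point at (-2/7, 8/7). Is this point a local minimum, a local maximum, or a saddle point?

The Hessian of psi is constant: H = [[8, 2], [2, 4]].
det(H) = 8·4 − 2² = 28.
det(H) > 0 and tr(H) = 12 > 0, so H is positive definite and the point is a local minimum.

local minimum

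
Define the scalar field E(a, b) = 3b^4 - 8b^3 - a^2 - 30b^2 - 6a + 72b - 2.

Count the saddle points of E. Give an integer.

E separates as a function of a plus a function of b, so ∇E=0 decouples.
∂E/∂a = -2(a + 3) = 0 at a ∈ {-3}; ∂E/∂b = 12(b - 3)(b - 1)(b + 2) = 0 at b ∈ {-2, 1, 3}.
The Hessian is diagonal: diag(E_aa, E_bb). Second derivatives: E_aa(-3)=-2; E_bb(-2)=180, E_bb(1)=-72, E_bb(3)=120.
Saddle points occur where the two diagonal entries have opposite signs: (-3, -2), (-3, 3). Count: 2.

2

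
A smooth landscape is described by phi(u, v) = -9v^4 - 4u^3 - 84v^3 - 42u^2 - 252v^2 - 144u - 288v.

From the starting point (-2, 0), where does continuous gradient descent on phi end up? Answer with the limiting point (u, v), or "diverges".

phi is separable, so gradient descent decouples: u follows -∂phi/∂u, v follows -∂phi/∂v.
∂phi/∂u = -12(u + 3)(u + 4); at u=-2 this is -24, so u increases.
∂phi/∂v = -36(v + 1)(v + 2)(v + 4); at v=0 this is -288, so v increases.
The u-coordinate has no critical point in that direction and runs off to infinity.

diverges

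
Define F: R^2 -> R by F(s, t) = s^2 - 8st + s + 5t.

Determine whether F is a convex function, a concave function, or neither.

F is quadratic, so its Hessian is the constant matrix H = [[2, -8], [-8, 0]].
det(H) = -64, tr(H) = 2.
det(H) < 0, so H is indefinite: neither convex nor concave.

neither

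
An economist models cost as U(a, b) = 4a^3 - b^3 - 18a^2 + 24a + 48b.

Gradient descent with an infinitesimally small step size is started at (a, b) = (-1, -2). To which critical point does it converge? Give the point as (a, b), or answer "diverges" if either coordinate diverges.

diverges

U is separable, so gradient descent decouples: a follows -∂U/∂a, b follows -∂U/∂b.
∂U/∂a = 12(a - 2)(a - 1); at a=-1 this is 72, so a decreases.
∂U/∂b = -3(b - 4)(b + 4); at b=-2 this is 36, so b decreases.
The a-coordinate has no critical point in that direction and runs off to infinity.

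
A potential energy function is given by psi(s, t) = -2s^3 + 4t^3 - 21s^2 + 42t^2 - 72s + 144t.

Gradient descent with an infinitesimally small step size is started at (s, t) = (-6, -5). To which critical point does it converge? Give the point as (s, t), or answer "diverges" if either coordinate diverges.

diverges

psi is separable, so gradient descent decouples: s follows -∂psi/∂s, t follows -∂psi/∂t.
∂psi/∂s = -6(s + 3)(s + 4); at s=-6 this is -36, so s increases.
∂psi/∂t = 12(t + 3)(t + 4); at t=-5 this is 24, so t decreases.
The t-coordinate has no critical point in that direction and runs off to infinity.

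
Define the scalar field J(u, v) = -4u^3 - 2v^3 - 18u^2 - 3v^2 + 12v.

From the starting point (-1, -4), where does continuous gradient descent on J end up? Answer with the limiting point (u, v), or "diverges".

J is separable, so gradient descent decouples: u follows -∂J/∂u, v follows -∂J/∂v.
∂J/∂u = -12u(u + 3); at u=-1 this is 24, so u decreases.
∂J/∂v = -6(v - 1)(v + 2); at v=-4 this is -60, so v increases.
u converges to its nearest critical value -3 (a local min of the u-part); v converges to -2. The iterate converges to (-3, -2).

(-3, -2)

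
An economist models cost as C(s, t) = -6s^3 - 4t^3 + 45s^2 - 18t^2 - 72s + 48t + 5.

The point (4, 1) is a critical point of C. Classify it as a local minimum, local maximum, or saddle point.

local maximum

The mixed partial ∂²C/∂s∂t is 0, so the Hessian at any point is diag(C_ss, C_tt) = diag(18(-2s + 5), -12(2t + 3)).
At (4, 1): H = diag(-54, -60).
Both eigenvalues are negative, so H is negative definite: a local maximum.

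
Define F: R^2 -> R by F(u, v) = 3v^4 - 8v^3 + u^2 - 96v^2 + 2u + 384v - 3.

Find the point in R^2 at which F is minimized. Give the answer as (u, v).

(-1, -4)

F(u,v) separates as P(u) + Q(v) − 3, so its minimum is min P + min Q − 3.
P'(u) = 2u + 2 vanishes at u ∈ {-1}; Q'(v) = 12(v - 4)(v - 2)(v + 4) vanishes at v ∈ {-4, 2, 4}.
Local minima of P (where P''>0): P(-1)=-1. Local minima of Q: Q(-4)=-1792, Q(4)=256.
So the global minimum of F is P(-1) + Q(-4) − 3 = -1 − 1792 − 3 = -1796, attained at (-1, -4).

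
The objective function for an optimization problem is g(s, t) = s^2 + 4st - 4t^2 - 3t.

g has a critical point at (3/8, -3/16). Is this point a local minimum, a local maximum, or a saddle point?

saddle point

The Hessian of g is constant: H = [[2, 4], [4, -8]].
det(H) = 2·(-8) − 4² = -32.
Since det(H) < 0, H is indefinite and the critical point is a saddle point.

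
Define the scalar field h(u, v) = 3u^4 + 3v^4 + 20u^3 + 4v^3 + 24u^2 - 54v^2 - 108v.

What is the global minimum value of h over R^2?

h(u,v) separates as P(u) + Q(v), so its minimum is min P + min Q.
P'(u) = 12u(u + 1)(u + 4) vanishes at u ∈ {-4, -1, 0}; Q'(v) = 12(v - 3)(v + 1)(v + 3) vanishes at v ∈ {-3, -1, 3}.
Local minima of P (where P''>0): P(-4)=-128, P(0)=0. Local minima of Q: Q(-3)=-27, Q(3)=-459.
So the global minimum of h is P(-4) + Q(3) = -128 − 459 = -587, attained at (-4, 3).

-587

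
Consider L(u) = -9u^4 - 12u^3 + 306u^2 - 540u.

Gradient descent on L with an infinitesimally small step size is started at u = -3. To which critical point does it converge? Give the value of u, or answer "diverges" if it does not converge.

1

L'(u) = -36(u - 3)(u - 1)(u + 5), so L'(-3) = -1728.
Gradient descent moves in the -L' direction, i.e. u is increasing.
The nearest critical point in that direction is u = 1, where L'' = 432 > 0 (a local minimum). The iterate converges there.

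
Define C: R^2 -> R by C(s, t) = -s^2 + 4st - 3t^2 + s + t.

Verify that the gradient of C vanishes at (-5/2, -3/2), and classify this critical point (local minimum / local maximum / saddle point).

saddle point

∇C = (-2s + 4t + 1, 4s - 6t + 1); substituting (-5/2, -3/2) gives ∇C = (0, 0), so (-5/2, -3/2) is indeed a critical point.
The Hessian of C is constant: H = [[-2, 4], [4, -6]].
det(H) = (-2)·(-6) − 4² = -4.
Since det(H) < 0, H is indefinite and the critical point is a saddle point.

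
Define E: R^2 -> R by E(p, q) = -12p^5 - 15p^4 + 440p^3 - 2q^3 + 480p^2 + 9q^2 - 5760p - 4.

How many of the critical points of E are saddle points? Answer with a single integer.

E separates as a function of p plus a function of q, so ∇E=0 decouples.
∂E/∂p = -60(p - 4)(p - 2)(p + 3)(p + 4) = 0 at p ∈ {-4, -3, 2, 4}; ∂E/∂q = -6q(q - 3) = 0 at q ∈ {0, 3}.
The Hessian is diagonal: diag(E_pp, E_qq). Second derivatives: E_pp(-4)=2880, E_pp(-3)=-2100, E_pp(2)=3600, E_pp(4)=-6720; E_qq(0)=18, E_qq(3)=-18.
Saddle points occur where the two diagonal entries have opposite signs: (-4, 3), (-3, 0), (2, 3), (4, 0). Count: 4.

4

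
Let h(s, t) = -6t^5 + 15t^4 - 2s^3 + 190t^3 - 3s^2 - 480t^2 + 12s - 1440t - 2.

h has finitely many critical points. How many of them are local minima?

h separates as a function of s plus a function of t, so ∇h=0 decouples.
∂h/∂s = -6(s - 1)(s + 2) = 0 at s ∈ {-2, 1}; ∂h/∂t = -30(t - 4)(t - 3)(t + 1)(t + 4) = 0 at t ∈ {-4, -1, 3, 4}.
The Hessian is diagonal: diag(h_ss, h_tt). Second derivatives: h_ss(-2)=18, h_ss(1)=-18; h_tt(-4)=5040, h_tt(-1)=-1800, h_tt(3)=840, h_tt(4)=-1200.
Local minima occur where both diagonal entries positive: (-2, -4), (-2, 3). Count: 2.

2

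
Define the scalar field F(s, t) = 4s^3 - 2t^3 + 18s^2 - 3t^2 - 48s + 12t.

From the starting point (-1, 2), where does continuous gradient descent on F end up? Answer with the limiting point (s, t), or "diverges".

F is separable, so gradient descent decouples: s follows -∂F/∂s, t follows -∂F/∂t.
∂F/∂s = 12(s - 1)(s + 4); at s=-1 this is -72, so s increases.
∂F/∂t = -6(t - 1)(t + 2); at t=2 this is -24, so t increases.
The t-coordinate has no critical point in that direction and runs off to infinity.

diverges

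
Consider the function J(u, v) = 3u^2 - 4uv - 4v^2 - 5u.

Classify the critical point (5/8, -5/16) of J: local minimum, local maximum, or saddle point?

The Hessian of J is constant: H = [[6, -4], [-4, -8]].
det(H) = 6·(-8) − (-4)² = -64.
Since det(H) < 0, H is indefinite and the critical point is a saddle point.

saddle point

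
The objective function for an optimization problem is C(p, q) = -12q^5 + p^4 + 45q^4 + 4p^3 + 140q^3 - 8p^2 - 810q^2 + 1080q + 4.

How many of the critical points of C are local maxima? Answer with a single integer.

2

C separates as a function of p plus a function of q, so ∇C=0 decouples.
∂C/∂p = 4p(p - 1)(p + 4) = 0 at p ∈ {-4, 0, 1}; ∂C/∂q = -60(q - 3)(q - 2)(q - 1)(q + 3) = 0 at q ∈ {-3, 1, 2, 3}.
The Hessian is diagonal: diag(C_pp, C_qq). Second derivatives: C_pp(-4)=80, C_pp(0)=-16, C_pp(1)=20; C_qq(-3)=7200, C_qq(1)=-480, C_qq(2)=300, C_qq(3)=-720.
Local maxima occur where both diagonal entries negative: (0, 1), (0, 3). Count: 2.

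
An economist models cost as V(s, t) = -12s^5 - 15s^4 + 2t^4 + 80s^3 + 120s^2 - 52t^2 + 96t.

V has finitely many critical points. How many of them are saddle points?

V separates as a function of s plus a function of t, so ∇V=0 decouples.
∂V/∂s = -60s(s - 2)(s + 1)(s + 2) = 0 at s ∈ {-2, -1, 0, 2}; ∂V/∂t = 8(t - 3)(t - 1)(t + 4) = 0 at t ∈ {-4, 1, 3}.
The Hessian is diagonal: diag(V_ss, V_tt). Second derivatives: V_ss(-2)=480, V_ss(-1)=-180, V_ss(0)=240, V_ss(2)=-1440; V_tt(-4)=280, V_tt(1)=-80, V_tt(3)=112.
Saddle points occur where the two diagonal entries have opposite signs: (-2, 1), (-1, -4), (-1, 3), (0, 1), (2, -4), (2, 3). Count: 6.

6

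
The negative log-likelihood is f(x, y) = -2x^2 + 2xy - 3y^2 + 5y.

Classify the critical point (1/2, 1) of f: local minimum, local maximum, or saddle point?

The Hessian of f is constant: H = [[-4, 2], [2, -6]].
det(H) = (-4)·(-6) − 2² = 20.
det(H) > 0 and tr(H) = -10 < 0, so H is negative definite and the point is a local maximum.

local maximum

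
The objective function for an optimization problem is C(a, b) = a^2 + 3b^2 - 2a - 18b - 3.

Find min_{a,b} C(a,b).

C(a,b) separates as P(a) + Q(b) − 3, so its minimum is min P + min Q − 3.
P'(a) = 2a - 2 vanishes at a ∈ {1}; Q'(b) = 6b - 18 vanishes at b ∈ {3}.
Local minima of P (where P''>0): P(1)=-1. Local minima of Q: Q(3)=-27.
So the global minimum of C is P(1) + Q(3) − 3 = -1 − 27 − 3 = -31, attained at (1, 3).

-31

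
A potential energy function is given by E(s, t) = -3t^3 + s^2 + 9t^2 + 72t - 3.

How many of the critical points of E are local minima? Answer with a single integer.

E separates as a function of s plus a function of t, so ∇E=0 decouples.
∂E/∂s = 2s = 0 at s ∈ {0}; ∂E/∂t = -9(t - 4)(t + 2) = 0 at t ∈ {-2, 4}.
The Hessian is diagonal: diag(E_ss, E_tt). Second derivatives: E_ss(0)=2; E_tt(-2)=54, E_tt(4)=-54.
Local minima occur where both diagonal entries positive: (0, -2). Count: 1.

1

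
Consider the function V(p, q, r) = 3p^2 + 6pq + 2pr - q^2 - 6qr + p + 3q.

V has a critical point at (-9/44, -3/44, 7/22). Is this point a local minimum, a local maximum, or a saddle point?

saddle point

The Hessian is constant: H = [[6, 6, 2], [6, -2, -6], [2, -6, 0]].
Leading principal minors: Δ₁ = 6, Δ₂ = -48, Δ₃ = -352.
The minors fit neither the all-positive nor the alternating-sign pattern, so H is indefinite: a saddle point.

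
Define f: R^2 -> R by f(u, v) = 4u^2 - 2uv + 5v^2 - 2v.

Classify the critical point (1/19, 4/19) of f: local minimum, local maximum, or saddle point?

local minimum

The Hessian of f is constant: H = [[8, -2], [-2, 10]].
det(H) = 8·10 − (-2)² = 76.
det(H) > 0 and tr(H) = 18 > 0, so H is positive definite and the point is a local minimum.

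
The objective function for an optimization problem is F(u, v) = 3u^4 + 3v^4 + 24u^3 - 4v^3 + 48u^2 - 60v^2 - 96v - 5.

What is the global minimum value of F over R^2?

-837

F(u,v) separates as P(u) + Q(v) − 5, so its minimum is min P + min Q − 5.
P'(u) = 12u(u + 2)(u + 4) vanishes at u ∈ {-4, -2, 0}; Q'(v) = 12(v - 4)(v + 1)(v + 2) vanishes at v ∈ {-2, -1, 4}.
Local minima of P (where P''>0): P(-4)=0, P(0)=0. Local minima of Q: Q(-2)=32, Q(4)=-832.
So the global minimum of F is P(-4) + Q(4) − 5 = 0 − 832 − 5 = -837, attained at (-4, 4).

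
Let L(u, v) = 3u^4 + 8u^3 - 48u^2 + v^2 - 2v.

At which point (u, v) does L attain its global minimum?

L(u,v) separates as P(u) + Q(v), so its minimum is min P + min Q.
P'(u) = 12u(u - 2)(u + 4) vanishes at u ∈ {-4, 0, 2}; Q'(v) = 2v - 2 vanishes at v ∈ {1}.
Local minima of P (where P''>0): P(-4)=-512, P(2)=-80. Local minima of Q: Q(1)=-1.
So the global minimum of L is P(-4) + Q(1) = -512 − 1 = -513, attained at (-4, 1).

(-4, 1)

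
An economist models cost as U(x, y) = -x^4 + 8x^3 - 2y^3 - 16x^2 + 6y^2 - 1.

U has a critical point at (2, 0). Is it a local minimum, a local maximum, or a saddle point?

The mixed partial ∂²U/∂x∂y is 0, so the Hessian at any point is diag(U_xx, U_yy) = diag(4(-3x^2 + 12x - 8), 12(-y + 1)).
At (2, 0): H = diag(16, 12).
Both eigenvalues are positive, so H is positive definite: a local minimum.

local minimum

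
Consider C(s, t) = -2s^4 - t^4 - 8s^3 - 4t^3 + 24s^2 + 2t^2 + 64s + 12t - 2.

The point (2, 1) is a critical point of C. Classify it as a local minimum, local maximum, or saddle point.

The mixed partial ∂²C/∂s∂t is 0, so the Hessian at any point is diag(C_ss, C_tt) = diag(24(-s^2 - 2s + 2), 4(-3t^2 - 6t + 1)).
At (2, 1): H = diag(-144, -32).
Both eigenvalues are negative, so H is negative definite: a local maximum.

local maximum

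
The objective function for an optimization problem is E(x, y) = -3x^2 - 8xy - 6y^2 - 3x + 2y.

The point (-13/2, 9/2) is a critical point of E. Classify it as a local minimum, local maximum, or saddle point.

The Hessian of E is constant: H = [[-6, -8], [-8, -12]].
det(H) = (-6)·(-12) − (-8)² = 8.
det(H) > 0 and tr(H) = -18 < 0, so H is negative definite and the point is a local maximum.

local maximum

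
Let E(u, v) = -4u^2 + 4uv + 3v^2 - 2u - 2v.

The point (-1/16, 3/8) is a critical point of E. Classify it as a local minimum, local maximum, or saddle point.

saddle point

The Hessian of E is constant: H = [[-8, 4], [4, 6]].
det(H) = (-8)·6 − 4² = -64.
Since det(H) < 0, H is indefinite and the critical point is a saddle point.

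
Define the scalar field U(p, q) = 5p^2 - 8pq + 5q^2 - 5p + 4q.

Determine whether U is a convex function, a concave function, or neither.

U is quadratic, so its Hessian is the constant matrix H = [[10, -8], [-8, 10]].
det(H) = 36, tr(H) = 20.
det(H) > 0 and tr(H) > 0, so H is positive definite everywhere: convex.

convex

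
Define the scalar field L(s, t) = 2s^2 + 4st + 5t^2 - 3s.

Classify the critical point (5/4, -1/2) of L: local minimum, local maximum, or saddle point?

local minimum

The Hessian of L is constant: H = [[4, 4], [4, 10]].
det(H) = 4·10 − 4² = 24.
det(H) > 0 and tr(H) = 14 > 0, so H is positive definite and the point is a local minimum.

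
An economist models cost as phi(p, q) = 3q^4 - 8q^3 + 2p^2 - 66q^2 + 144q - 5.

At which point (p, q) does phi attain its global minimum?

phi(p,q) separates as A(p) + B(q) − 5, so its minimum is min A + min B − 5.
A'(p) = 4p vanishes at p ∈ {0}; B'(q) = 12(q - 4)(q - 1)(q + 3) vanishes at q ∈ {-3, 1, 4}.
Local minima of A (where A''>0): A(0)=0. Local minima of B: B(-3)=-567, B(4)=-224.
So the global minimum of phi is A(0) + B(-3) − 5 = 0 − 567 − 5 = -572, attained at (0, -3).

(0, -3)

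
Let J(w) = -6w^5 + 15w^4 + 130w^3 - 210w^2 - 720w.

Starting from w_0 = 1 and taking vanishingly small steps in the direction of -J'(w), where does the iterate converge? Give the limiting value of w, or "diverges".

2

J'(w) = -30(w - 4)(w - 2)(w + 1)(w + 3), so J'(1) = -720.
Gradient descent moves in the -J' direction, i.e. w is increasing.
The nearest critical point in that direction is w = 2, where J'' = 900 > 0 (a local minimum). The iterate converges there.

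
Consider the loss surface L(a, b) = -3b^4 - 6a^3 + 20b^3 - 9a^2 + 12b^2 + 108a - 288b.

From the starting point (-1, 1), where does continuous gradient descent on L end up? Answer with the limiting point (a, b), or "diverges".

(-3, 3)

L is separable, so gradient descent decouples: a follows -∂L/∂a, b follows -∂L/∂b.
∂L/∂a = -18(a - 2)(a + 3); at a=-1 this is 108, so a decreases.
∂L/∂b = -12(b - 4)(b - 3)(b + 2); at b=1 this is -216, so b increases.
a converges to its nearest critical value -3 (a local min of the a-part); b converges to 3. The iterate converges to (-3, 3).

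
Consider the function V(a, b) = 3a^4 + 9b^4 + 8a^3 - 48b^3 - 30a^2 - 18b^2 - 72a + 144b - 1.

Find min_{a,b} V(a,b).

-633

V(a,b) separates as P(a) + Q(b) − 1, so its minimum is min P + min Q − 1.
P'(a) = 12(a - 2)(a + 1)(a + 3) vanishes at a ∈ {-3, -1, 2}; Q'(b) = 36(b - 4)(b - 1)(b + 1) vanishes at b ∈ {-1, 1, 4}.
Local minima of P (where P''>0): P(-3)=-27, P(2)=-152. Local minima of Q: Q(-1)=-105, Q(4)=-480.
So the global minimum of V is P(2) + Q(4) − 1 = -152 − 480 − 1 = -633, attained at (2, 4).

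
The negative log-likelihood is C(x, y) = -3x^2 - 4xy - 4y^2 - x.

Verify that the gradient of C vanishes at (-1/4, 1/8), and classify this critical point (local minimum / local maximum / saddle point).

∇C = (-6x - 4y - 1, -4x - 8y); substituting (-1/4, 1/8) gives ∇C = (0, 0), so (-1/4, 1/8) is indeed a critical point.
The Hessian of C is constant: H = [[-6, -4], [-4, -8]].
det(H) = (-6)·(-8) − (-4)² = 32.
det(H) > 0 and tr(H) = -14 < 0, so H is negative definite and the point is a local maximum.

local maximum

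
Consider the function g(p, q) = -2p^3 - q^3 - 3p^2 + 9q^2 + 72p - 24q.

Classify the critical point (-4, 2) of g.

The mixed partial ∂²g/∂p∂q is 0, so the Hessian at any point is diag(g_pp, g_qq) = diag(-6(2p + 1), 6(-q + 3)).
At (-4, 2): H = diag(42, 6).
Both eigenvalues are positive, so H is positive definite: a local minimum.

local minimum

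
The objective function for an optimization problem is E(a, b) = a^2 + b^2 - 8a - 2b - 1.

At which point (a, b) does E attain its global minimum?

(4, 1)

E(a,b) separates as P(a) + Q(b) − 1, so its minimum is min P + min Q − 1.
P'(a) = 2a - 8 vanishes at a ∈ {4}; Q'(b) = 2b - 2 vanishes at b ∈ {1}.
Local minima of P (where P''>0): P(4)=-16. Local minima of Q: Q(1)=-1.
So the global minimum of E is P(4) + Q(1) − 1 = -16 − 1 − 1 = -18, attained at (4, 1).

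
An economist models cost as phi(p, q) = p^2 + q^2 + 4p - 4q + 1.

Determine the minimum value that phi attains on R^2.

phi(p,q) separates as A(p) + B(q) + 1, so its minimum is min A + min B + 1.
A'(p) = 2p + 4 vanishes at p ∈ {-2}; B'(q) = 2q - 4 vanishes at q ∈ {2}.
Local minima of A (where A''>0): A(-2)=-4. Local minima of B: B(2)=-4.
So the global minimum of phi is A(-2) + B(2) + 1 = -4 − 4 + 1 = -7, attained at (-2, 2).

-7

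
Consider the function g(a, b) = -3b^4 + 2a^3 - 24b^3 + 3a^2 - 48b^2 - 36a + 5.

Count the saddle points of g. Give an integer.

3

g separates as a function of a plus a function of b, so ∇g=0 decouples.
∂g/∂a = 6(a - 2)(a + 3) = 0 at a ∈ {-3, 2}; ∂g/∂b = -12b(b + 2)(b + 4) = 0 at b ∈ {-4, -2, 0}.
The Hessian is diagonal: diag(g_aa, g_bb). Second derivatives: g_aa(-3)=-30, g_aa(2)=30; g_bb(-4)=-96, g_bb(-2)=48, g_bb(0)=-96.
Saddle points occur where the two diagonal entries have opposite signs: (-3, -2), (2, -4), (2, 0). Count: 3.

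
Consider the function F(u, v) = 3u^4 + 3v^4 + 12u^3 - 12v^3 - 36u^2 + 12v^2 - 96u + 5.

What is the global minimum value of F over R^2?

F(u,v) separates as P(u) + Q(v) + 5, so its minimum is min P + min Q + 5.
P'(u) = 12(u - 2)(u + 1)(u + 4) vanishes at u ∈ {-4, -1, 2}; Q'(v) = 12v(v - 2)(v - 1) vanishes at v ∈ {0, 1, 2}.
Local minima of P (where P''>0): P(-4)=-192, P(2)=-192. Local minima of Q: Q(0)=0, Q(2)=0.
So the global minimum of F is P(-4) + Q(0) + 5 = -192 + 0 + 5 = -187, attained at (-4, 0).

-187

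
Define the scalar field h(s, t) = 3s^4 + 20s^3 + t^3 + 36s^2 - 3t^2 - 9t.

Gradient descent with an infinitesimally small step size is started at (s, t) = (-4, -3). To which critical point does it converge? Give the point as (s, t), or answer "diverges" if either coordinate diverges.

h is separable, so gradient descent decouples: s follows -∂h/∂s, t follows -∂h/∂t.
∂h/∂s = 12s(s + 2)(s + 3); at s=-4 this is -96, so s increases.
∂h/∂t = 3(t - 3)(t + 1); at t=-3 this is 36, so t decreases.
The t-coordinate has no critical point in that direction and runs off to infinity.

diverges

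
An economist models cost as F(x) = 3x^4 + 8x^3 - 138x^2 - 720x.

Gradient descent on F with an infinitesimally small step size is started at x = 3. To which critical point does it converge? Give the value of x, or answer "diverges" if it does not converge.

5

F'(x) = 12(x - 5)(x + 3)(x + 4), so F'(3) = -1008.
Gradient descent moves in the -F' direction, i.e. x is increasing.
The nearest critical point in that direction is x = 5, where F'' = 864 > 0 (a local minimum). The iterate converges there.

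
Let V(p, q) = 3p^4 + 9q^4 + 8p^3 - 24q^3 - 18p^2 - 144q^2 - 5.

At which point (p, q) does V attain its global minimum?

(-3, 4)

V(p,q) separates as A(p) + B(q) − 5, so its minimum is min A + min B − 5.
A'(p) = 12p(p - 1)(p + 3) vanishes at p ∈ {-3, 0, 1}; B'(q) = 36q(q - 4)(q + 2) vanishes at q ∈ {-2, 0, 4}.
Local minima of A (where A''>0): A(-3)=-135, A(1)=-7. Local minima of B: B(-2)=-240, B(4)=-1536.
So the global minimum of V is A(-3) + B(4) − 5 = -135 − 1536 − 5 = -1676, attained at (-3, 4).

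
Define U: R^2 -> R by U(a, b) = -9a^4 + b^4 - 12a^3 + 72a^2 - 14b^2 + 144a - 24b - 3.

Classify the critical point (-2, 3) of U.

The mixed partial ∂²U/∂a∂b is 0, so the Hessian at any point is diag(U_aa, U_bb) = diag(36(-3a^2 - 2a + 4), 4(3b^2 - 7)).
At (-2, 3): H = diag(-144, 80).
The eigenvalues have opposite signs, so H is indefinite: a saddle point.

saddle point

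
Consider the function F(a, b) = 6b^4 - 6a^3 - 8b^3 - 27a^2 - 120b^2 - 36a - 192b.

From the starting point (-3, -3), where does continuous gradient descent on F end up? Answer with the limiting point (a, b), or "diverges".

F is separable, so gradient descent decouples: a follows -∂F/∂a, b follows -∂F/∂b.
∂F/∂a = -18(a + 1)(a + 2); at a=-3 this is -36, so a increases.
∂F/∂b = 24(b - 4)(b + 1)(b + 2); at b=-3 this is -336, so b increases.
a converges to its nearest critical value -2 (a local min of the a-part); b converges to -2. The iterate converges to (-2, -2).

(-2, -2)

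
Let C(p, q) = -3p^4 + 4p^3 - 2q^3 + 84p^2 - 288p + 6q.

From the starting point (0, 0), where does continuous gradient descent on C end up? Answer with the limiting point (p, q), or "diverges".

(2, -1)

C is separable, so gradient descent decouples: p follows -∂C/∂p, q follows -∂C/∂q.
∂C/∂p = -12(p - 3)(p - 2)(p + 4); at p=0 this is -288, so p increases.
∂C/∂q = -6(q - 1)(q + 1); at q=0 this is 6, so q decreases.
p converges to its nearest critical value 2 (a local min of the p-part); q converges to -1. The iterate converges to (2, -1).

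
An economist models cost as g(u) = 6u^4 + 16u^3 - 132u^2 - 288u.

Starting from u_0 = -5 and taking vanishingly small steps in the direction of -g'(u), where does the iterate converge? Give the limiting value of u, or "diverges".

g'(u) = 24(u - 3)(u + 1)(u + 4), so g'(-5) = -768.
Gradient descent moves in the -g' direction, i.e. u is increasing.
The nearest critical point in that direction is u = -4, where g'' = 504 > 0 (a local minimum). The iterate converges there.

-4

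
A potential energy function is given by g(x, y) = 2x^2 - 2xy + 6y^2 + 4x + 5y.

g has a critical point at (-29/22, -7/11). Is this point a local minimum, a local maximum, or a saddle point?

The Hessian of g is constant: H = [[4, -2], [-2, 12]].
det(H) = 4·12 − (-2)² = 44.
det(H) > 0 and tr(H) = 16 > 0, so H is positive definite and the point is a local minimum.

local minimum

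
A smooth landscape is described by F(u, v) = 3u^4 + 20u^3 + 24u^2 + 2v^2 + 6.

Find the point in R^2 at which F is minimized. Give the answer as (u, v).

(-4, 0)

F(u,v) separates as P(u) + Q(v) + 6, so its minimum is min P + min Q + 6.
P'(u) = 12u(u + 1)(u + 4) vanishes at u ∈ {-4, -1, 0}; Q'(v) = 4v vanishes at v ∈ {0}.
Local minima of P (where P''>0): P(-4)=-128, P(0)=0. Local minima of Q: Q(0)=0.
So the global minimum of F is P(-4) + Q(0) + 6 = -128 + 0 + 6 = -122, attained at (-4, 0).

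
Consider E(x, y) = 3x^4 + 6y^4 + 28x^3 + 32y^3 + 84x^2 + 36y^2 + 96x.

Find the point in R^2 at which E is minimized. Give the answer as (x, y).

(-4, -3)

E(x,y) separates as P(x) + Q(y), so its minimum is min P + min Q.
P'(x) = 12(x + 1)(x + 2)(x + 4) vanishes at x ∈ {-4, -2, -1}; Q'(y) = 24y(y + 1)(y + 3) vanishes at y ∈ {-3, -1, 0}.
Local minima of P (where P''>0): P(-4)=-64, P(-1)=-37. Local minima of Q: Q(-3)=-54, Q(0)=0.
So the global minimum of E is P(-4) + Q(-3) = -64 − 54 = -118, attained at (-4, -3).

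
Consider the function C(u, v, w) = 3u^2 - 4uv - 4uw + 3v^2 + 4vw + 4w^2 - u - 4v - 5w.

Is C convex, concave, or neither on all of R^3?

C is quadratic, so its Hessian is the constant matrix H = [[6, -4, -4], [-4, 6, 4], [-4, 4, 8]].
Leading principal minors: 6, 20, 96.
All positive ⇒ H ≻ 0 ⇒ convex.

convex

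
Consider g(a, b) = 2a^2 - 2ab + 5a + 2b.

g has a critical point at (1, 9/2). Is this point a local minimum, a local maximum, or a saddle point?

saddle point

The Hessian of g is constant: H = [[4, -2], [-2, 0]].
det(H) = 4·0 − (-2)² = -4.
Since det(H) < 0, H is indefinite and the critical point is a saddle point.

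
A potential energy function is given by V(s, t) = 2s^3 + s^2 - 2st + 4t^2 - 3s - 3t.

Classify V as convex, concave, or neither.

neither

The term 2s^3 is cubic, so the Hessian is not constant.
∂²V/∂s² = 12s + 2, which takes both signs as s varies (negative for sufficiently negative s). A diagonal entry of the Hessian changing sign means the Hessian is neither positive- nor negative-semidefinite on all of R^2.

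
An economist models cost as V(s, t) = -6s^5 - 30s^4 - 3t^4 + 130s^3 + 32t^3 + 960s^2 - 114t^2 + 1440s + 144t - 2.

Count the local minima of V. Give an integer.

V separates as a function of s plus a function of t, so ∇V=0 decouples.
∂V/∂s = -30(s - 4)(s + 1)(s + 3)(s + 4) = 0 at s ∈ {-4, -3, -1, 4}; ∂V/∂t = -12(t - 4)(t - 3)(t - 1) = 0 at t ∈ {1, 3, 4}.
The Hessian is diagonal: diag(V_ss, V_tt). Second derivatives: V_ss(-4)=720, V_ss(-3)=-420, V_ss(-1)=900, V_ss(4)=-8400; V_tt(1)=-72, V_tt(3)=24, V_tt(4)=-36.
Local minima occur where both diagonal entries positive: (-4, 3), (-1, 3). Count: 2.

2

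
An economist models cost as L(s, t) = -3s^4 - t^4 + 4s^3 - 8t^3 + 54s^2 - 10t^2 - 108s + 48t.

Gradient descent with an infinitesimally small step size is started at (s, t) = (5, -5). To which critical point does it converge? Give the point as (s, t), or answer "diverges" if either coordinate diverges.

L is separable, so gradient descent decouples: s follows -∂L/∂s, t follows -∂L/∂t.
∂L/∂s = -12(s - 3)(s - 1)(s + 3); at s=5 this is -768, so s increases.
∂L/∂t = -4(t - 1)(t + 3)(t + 4); at t=-5 this is 48, so t decreases.
The s-coordinate has no critical point in that direction and runs off to infinity.

diverges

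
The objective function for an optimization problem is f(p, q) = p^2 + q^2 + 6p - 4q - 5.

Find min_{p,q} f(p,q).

-18

f(p,q) separates as A(p) + B(q) − 5, so its minimum is min A + min B − 5.
A'(p) = 2p + 6 vanishes at p ∈ {-3}; B'(q) = 2q - 4 vanishes at q ∈ {2}.
Local minima of A (where A''>0): A(-3)=-9. Local minima of B: B(2)=-4.
So the global minimum of f is A(-3) + B(2) − 5 = -9 − 4 − 5 = -18, attained at (-3, 2).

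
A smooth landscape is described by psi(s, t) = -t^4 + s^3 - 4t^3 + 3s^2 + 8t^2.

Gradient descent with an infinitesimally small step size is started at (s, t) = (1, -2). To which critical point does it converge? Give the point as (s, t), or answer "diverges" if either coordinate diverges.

(0, 0)

psi is separable, so gradient descent decouples: s follows -∂psi/∂s, t follows -∂psi/∂t.
∂psi/∂s = 3s(s + 2); at s=1 this is 9, so s decreases.
∂psi/∂t = -4t(t - 1)(t + 4); at t=-2 this is -48, so t increases.
s converges to its nearest critical value 0 (a local min of the s-part); t converges to 0. The iterate converges to (0, 0).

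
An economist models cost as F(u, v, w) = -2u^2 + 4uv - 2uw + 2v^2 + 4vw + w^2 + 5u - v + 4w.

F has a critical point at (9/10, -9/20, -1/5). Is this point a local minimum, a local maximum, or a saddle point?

The Hessian is constant: H = [[-4, 4, -2], [4, 4, 4], [-2, 4, 2]].
Leading principal minors: Δ₁ = -4, Δ₂ = -32, Δ₃ = -80.
The minors fit neither the all-positive nor the alternating-sign pattern, so H is indefinite: a saddle point.

saddle point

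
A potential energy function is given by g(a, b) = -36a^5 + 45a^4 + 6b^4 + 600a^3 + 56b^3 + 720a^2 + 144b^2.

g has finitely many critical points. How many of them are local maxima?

g separates as a function of a plus a function of b, so ∇g=0 decouples.
∂g/∂a = -180a(a - 4)(a + 1)(a + 2) = 0 at a ∈ {-2, -1, 0, 4}; ∂g/∂b = 24b(b + 3)(b + 4) = 0 at b ∈ {-4, -3, 0}.
The Hessian is diagonal: diag(g_aa, g_bb). Second derivatives: g_aa(-2)=2160, g_aa(-1)=-900, g_aa(0)=1440, g_aa(4)=-21600; g_bb(-4)=96, g_bb(-3)=-72, g_bb(0)=288.
Local maxima occur where both diagonal entries negative: (-1, -3), (4, -3). Count: 2.

2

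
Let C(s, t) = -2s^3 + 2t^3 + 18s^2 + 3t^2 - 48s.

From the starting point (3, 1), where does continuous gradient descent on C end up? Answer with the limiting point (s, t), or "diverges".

(2, 0)

C is separable, so gradient descent decouples: s follows -∂C/∂s, t follows -∂C/∂t.
∂C/∂s = -6(s - 4)(s - 2); at s=3 this is 6, so s decreases.
∂C/∂t = 6t(t + 1); at t=1 this is 12, so t decreases.
s converges to its nearest critical value 2 (a local min of the s-part); t converges to 0. The iterate converges to (2, 0).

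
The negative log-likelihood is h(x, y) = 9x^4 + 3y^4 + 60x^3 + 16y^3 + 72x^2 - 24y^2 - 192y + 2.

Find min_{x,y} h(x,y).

-686

h(x,y) separates as P(x) + Q(y) + 2, so its minimum is min P + min Q + 2.
P'(x) = 36x(x + 1)(x + 4) vanishes at x ∈ {-4, -1, 0}; Q'(y) = 12(y - 2)(y + 2)(y + 4) vanishes at y ∈ {-4, -2, 2}.
Local minima of P (where P''>0): P(-4)=-384, P(0)=0. Local minima of Q: Q(-4)=128, Q(2)=-304.
So the global minimum of h is P(-4) + Q(2) + 2 = -384 − 304 + 2 = -686, attained at (-4, 2).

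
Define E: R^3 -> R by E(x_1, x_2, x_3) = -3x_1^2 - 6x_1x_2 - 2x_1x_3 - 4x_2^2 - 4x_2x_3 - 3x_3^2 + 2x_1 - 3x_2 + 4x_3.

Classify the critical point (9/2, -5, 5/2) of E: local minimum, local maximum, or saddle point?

local maximum

The Hessian is constant: H = [[-6, -6, -2], [-6, -8, -4], [-2, -4, -6]].
Leading principal minors: Δ₁ = -6, Δ₂ = 12, Δ₃ = -40.
The minors alternate sign starting negative (−, +, −), so H is negative definite: a local maximum.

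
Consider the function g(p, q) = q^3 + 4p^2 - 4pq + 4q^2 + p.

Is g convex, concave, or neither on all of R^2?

The term q^3 is cubic, so the Hessian is not constant.
∂²g/∂q² = 6q + 8, which takes both signs as q varies (negative for sufficiently negative q). A diagonal entry of the Hessian changing sign means the Hessian is neither positive- nor negative-semidefinite on all of R^2.

neither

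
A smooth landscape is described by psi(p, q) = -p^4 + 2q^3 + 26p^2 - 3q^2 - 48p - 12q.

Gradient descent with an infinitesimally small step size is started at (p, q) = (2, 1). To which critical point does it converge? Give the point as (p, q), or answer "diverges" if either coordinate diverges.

(1, 2)

psi is separable, so gradient descent decouples: p follows -∂psi/∂p, q follows -∂psi/∂q.
∂psi/∂p = -4(p - 3)(p - 1)(p + 4); at p=2 this is 24, so p decreases.
∂psi/∂q = 6(q - 2)(q + 1); at q=1 this is -12, so q increases.
p converges to its nearest critical value 1 (a local min of the p-part); q converges to 2. The iterate converges to (1, 2).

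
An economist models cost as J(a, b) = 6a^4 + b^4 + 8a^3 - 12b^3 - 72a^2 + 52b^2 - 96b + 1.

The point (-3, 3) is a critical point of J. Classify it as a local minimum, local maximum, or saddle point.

saddle point

The mixed partial ∂²J/∂a∂b is 0, so the Hessian at any point is diag(J_aa, J_bb) = diag(24(3a^2 + 2a - 6), 4(3b^2 - 18b + 26)).
At (-3, 3): H = diag(360, -4).
The eigenvalues have opposite signs, so H is indefinite: a saddle point.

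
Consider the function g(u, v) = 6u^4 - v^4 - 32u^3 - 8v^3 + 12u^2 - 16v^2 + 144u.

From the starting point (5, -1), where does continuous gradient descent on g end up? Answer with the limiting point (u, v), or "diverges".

(3, -2)

g is separable, so gradient descent decouples: u follows -∂g/∂u, v follows -∂g/∂v.
∂g/∂u = 24(u - 3)(u - 2)(u + 1); at u=5 this is 864, so u decreases.
∂g/∂v = -4v(v + 2)(v + 4); at v=-1 this is 12, so v decreases.
u converges to its nearest critical value 3 (a local min of the u-part); v converges to -2. The iterate converges to (3, -2).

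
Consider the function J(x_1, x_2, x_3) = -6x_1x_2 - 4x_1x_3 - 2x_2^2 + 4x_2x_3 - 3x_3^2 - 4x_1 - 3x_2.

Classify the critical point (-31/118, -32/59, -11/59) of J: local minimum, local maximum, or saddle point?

saddle point

The Hessian is constant: H = [[0, -6, -4], [-6, -4, 4], [-4, 4, -6]].
Leading principal minors: Δ₁ = 0, Δ₂ = -36, Δ₃ = 472.
The minors fit neither the all-positive nor the alternating-sign pattern, so H is indefinite: a saddle point.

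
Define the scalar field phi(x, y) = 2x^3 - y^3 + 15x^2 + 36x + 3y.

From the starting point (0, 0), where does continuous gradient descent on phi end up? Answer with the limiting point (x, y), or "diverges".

(-2, -1)

phi is separable, so gradient descent decouples: x follows -∂phi/∂x, y follows -∂phi/∂y.
∂phi/∂x = 6(x + 2)(x + 3); at x=0 this is 36, so x decreases.
∂phi/∂y = -3(y - 1)(y + 1); at y=0 this is 3, so y decreases.
x converges to its nearest critical value -2 (a local min of the x-part); y converges to -1. The iterate converges to (-2, -1).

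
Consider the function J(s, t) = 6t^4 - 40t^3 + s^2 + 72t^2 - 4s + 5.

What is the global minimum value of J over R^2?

J(s,t) separates as P(s) + Q(t) + 5, so its minimum is min P + min Q + 5.
P'(s) = 2s - 4 vanishes at s ∈ {2}; Q'(t) = 24t(t - 3)(t - 2) vanishes at t ∈ {0, 2, 3}.
Local minima of P (where P''>0): P(2)=-4. Local minima of Q: Q(0)=0, Q(3)=54.
So the global minimum of J is P(2) + Q(0) + 5 = -4 + 0 + 5 = 1, attained at (2, 0).

1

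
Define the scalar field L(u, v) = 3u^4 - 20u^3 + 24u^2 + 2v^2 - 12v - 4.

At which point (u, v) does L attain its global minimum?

(4, 3)

L(u,v) separates as P(u) + Q(v) − 4, so its minimum is min P + min Q − 4.
P'(u) = 12u(u - 4)(u - 1) vanishes at u ∈ {0, 1, 4}; Q'(v) = 4v - 12 vanishes at v ∈ {3}.
Local minima of P (where P''>0): P(0)=0, P(4)=-128. Local minima of Q: Q(3)=-18.
So the global minimum of L is P(4) + Q(3) − 4 = -128 − 18 − 4 = -150, attained at (4, 3).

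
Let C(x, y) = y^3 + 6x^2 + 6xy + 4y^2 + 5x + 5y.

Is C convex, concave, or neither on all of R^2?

The term y^3 is cubic, so the Hessian is not constant.
∂²C/∂y² = 6y + 8, which takes both signs as y varies (negative for sufficiently negative y). A diagonal entry of the Hessian changing sign means the Hessian is neither positive- nor negative-semidefinite on all of R^2.

neither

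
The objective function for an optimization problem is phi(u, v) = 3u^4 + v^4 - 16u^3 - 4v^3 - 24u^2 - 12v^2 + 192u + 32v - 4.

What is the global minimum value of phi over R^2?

-372

phi(u,v) separates as P(u) + Q(v) − 4, so its minimum is min P + min Q − 4.
P'(u) = 12(u - 4)(u - 2)(u + 2) vanishes at u ∈ {-2, 2, 4}; Q'(v) = 4(v - 4)(v - 1)(v + 2) vanishes at v ∈ {-2, 1, 4}.
Local minima of P (where P''>0): P(-2)=-304, P(4)=128. Local minima of Q: Q(-2)=-64, Q(4)=-64.
So the global minimum of phi is P(-2) + Q(-2) − 4 = -304 − 64 − 4 = -372, attained at (-2, -2).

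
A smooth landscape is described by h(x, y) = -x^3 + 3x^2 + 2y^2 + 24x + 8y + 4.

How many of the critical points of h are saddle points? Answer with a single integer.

h separates as a function of x plus a function of y, so ∇h=0 decouples.
∂h/∂x = -3(x - 4)(x + 2) = 0 at x ∈ {-2, 4}; ∂h/∂y = 4(y + 2) = 0 at y ∈ {-2}.
The Hessian is diagonal: diag(h_xx, h_yy). Second derivatives: h_xx(-2)=18, h_xx(4)=-18; h_yy(-2)=4.
Saddle points occur where the two diagonal entries have opposite signs: (4, -2). Count: 1.

1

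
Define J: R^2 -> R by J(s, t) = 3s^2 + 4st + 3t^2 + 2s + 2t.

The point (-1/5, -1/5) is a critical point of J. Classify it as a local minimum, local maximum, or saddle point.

local minimum

The Hessian of J is constant: H = [[6, 4], [4, 6]].
det(H) = 6·6 − 4² = 20.
det(H) > 0 and tr(H) = 12 > 0, so H is positive definite and the point is a local minimum.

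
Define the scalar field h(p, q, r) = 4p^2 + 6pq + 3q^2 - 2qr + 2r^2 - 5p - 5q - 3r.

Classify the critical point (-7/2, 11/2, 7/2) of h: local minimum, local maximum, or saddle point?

The Hessian is constant: H = [[8, 6, 0], [6, 6, -2], [0, -2, 4]].
Leading principal minors: Δ₁ = 8, Δ₂ = 12, Δ₃ = 16.
All leading minors are positive, so H is positive definite: a local minimum.

local minimum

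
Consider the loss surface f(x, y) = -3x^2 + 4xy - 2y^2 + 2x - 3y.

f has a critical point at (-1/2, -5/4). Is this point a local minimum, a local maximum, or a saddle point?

local maximum

The Hessian of f is constant: H = [[-6, 4], [4, -4]].
det(H) = (-6)·(-4) − 4² = 8.
det(H) > 0 and tr(H) = -10 < 0, so H is negative definite and the point is a local maximum.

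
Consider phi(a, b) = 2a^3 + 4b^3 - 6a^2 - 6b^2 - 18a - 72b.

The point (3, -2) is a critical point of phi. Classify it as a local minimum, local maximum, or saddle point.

saddle point

The mixed partial ∂²phi/∂a∂b is 0, so the Hessian at any point is diag(phi_aa, phi_bb) = diag(12(a - 1), 12(2b - 1)).
At (3, -2): H = diag(24, -60).
The eigenvalues have opposite signs, so H is indefinite: a saddle point.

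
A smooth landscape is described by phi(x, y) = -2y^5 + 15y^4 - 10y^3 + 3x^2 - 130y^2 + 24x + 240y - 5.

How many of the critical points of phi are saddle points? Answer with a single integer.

2

phi separates as a function of x plus a function of y, so ∇phi=0 decouples.
∂phi/∂x = 6(x + 4) = 0 at x ∈ {-4}; ∂phi/∂y = -10(y - 4)(y - 3)(y - 1)(y + 2) = 0 at y ∈ {-2, 1, 3, 4}.
The Hessian is diagonal: diag(phi_xx, phi_yy). Second derivatives: phi_xx(-4)=6; phi_yy(-2)=900, phi_yy(1)=-180, phi_yy(3)=100, phi_yy(4)=-180.
Saddle points occur where the two diagonal entries have opposite signs: (-4, 1), (-4, 4). Count: 2.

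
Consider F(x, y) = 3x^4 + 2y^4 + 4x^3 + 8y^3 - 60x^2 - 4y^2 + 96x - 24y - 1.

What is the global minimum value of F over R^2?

-851

F(x,y) separates as P(x) + Q(y) − 1, so its minimum is min P + min Q − 1.
P'(x) = 12(x - 2)(x - 1)(x + 4) vanishes at x ∈ {-4, 1, 2}; Q'(y) = 8(y - 1)(y + 1)(y + 3) vanishes at y ∈ {-3, -1, 1}.
Local minima of P (where P''>0): P(-4)=-832, P(2)=32. Local minima of Q: Q(-3)=-18, Q(1)=-18.
So the global minimum of F is P(-4) + Q(-3) − 1 = -832 − 18 − 1 = -851, attained at (-4, -3).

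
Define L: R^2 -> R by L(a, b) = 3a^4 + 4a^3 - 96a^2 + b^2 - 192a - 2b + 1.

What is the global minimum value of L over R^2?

L(a,b) separates as P(a) + Q(b) + 1, so its minimum is min P + min Q + 1.
P'(a) = 12(a - 4)(a + 1)(a + 4) vanishes at a ∈ {-4, -1, 4}; Q'(b) = 2b - 2 vanishes at b ∈ {1}.
Local minima of P (where P''>0): P(-4)=-256, P(4)=-1280. Local minima of Q: Q(1)=-1.
So the global minimum of L is P(4) + Q(1) + 1 = -1280 − 1 + 1 = -1280, attained at (4, 1).

-1280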